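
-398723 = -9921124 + 9522401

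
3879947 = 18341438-14461491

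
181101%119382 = 61719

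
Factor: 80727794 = 2^1*7^3*117679^1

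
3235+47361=50596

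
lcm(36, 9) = 36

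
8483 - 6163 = 2320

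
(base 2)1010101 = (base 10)85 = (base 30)2p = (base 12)71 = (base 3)10011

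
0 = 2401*0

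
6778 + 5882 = 12660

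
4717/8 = 589 + 5/8≈589.63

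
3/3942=1/1314≈0.000761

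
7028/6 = 1171 + 1/3 ≈ 1171.33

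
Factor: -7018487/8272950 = -1*2^(-1)*3^(-1)*5^(-2)*691^1*1451^1*7879^(-1) = -1002641/1181850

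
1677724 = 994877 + 682847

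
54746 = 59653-4907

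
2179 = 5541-3362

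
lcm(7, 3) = 21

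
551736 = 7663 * 72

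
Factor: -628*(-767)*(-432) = -1*2^6*3^3*13^1*59^1*157^1 = -208084032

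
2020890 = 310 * 6519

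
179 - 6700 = -6521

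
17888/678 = 26 + 130/339 ≈ 26.38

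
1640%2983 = 1640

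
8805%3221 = 2363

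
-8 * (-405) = 3240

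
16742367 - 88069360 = -71326993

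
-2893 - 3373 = -6266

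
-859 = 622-1481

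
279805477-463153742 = -183348265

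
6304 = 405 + 5899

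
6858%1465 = 998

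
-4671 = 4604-9275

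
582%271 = 40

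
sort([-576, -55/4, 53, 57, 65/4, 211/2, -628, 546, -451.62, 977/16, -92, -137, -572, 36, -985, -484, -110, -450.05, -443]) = [-985, -628, -576, -572, -484, -451.62, -450.05, -443, -137, -110, -92, -55/4, 65/4, 36, 53, 57, 977/16, 211/2, 546]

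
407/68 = 5 + 67/68 ≈ 5.99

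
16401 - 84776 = -68375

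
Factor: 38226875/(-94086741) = -1 * 3^(-1) * 5^4 * 7^(-1) * 31^1 * 151^(-1) * 1973^1 * 29671^(-1)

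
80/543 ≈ 0.147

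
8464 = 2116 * 4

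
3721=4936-1215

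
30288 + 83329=113617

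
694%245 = 204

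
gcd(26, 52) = 26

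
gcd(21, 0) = 21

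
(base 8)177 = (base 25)52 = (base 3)11201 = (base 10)127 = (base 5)1002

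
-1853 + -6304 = -8157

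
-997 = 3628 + -4625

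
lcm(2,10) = 10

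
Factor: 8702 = 2^1*19^1*229^1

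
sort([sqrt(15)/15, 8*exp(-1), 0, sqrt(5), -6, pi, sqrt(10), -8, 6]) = [-8, -6, 0, sqrt(15)/15, sqrt(5), 8*exp(-1), pi, sqrt(10), 6]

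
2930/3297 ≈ 0.889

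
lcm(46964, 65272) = 3851048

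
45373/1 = 45373 = 45373.00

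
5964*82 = 489048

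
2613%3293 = 2613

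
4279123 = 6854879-2575756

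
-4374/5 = -874 - 4/5 = -874.80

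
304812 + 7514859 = 7819671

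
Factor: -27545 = -1 * 5^1 * 7^1 * 787^1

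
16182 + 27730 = 43912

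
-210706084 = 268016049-478722133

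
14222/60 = 7111/30 ≈ 237.03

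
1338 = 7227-5889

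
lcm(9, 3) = 9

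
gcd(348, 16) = 4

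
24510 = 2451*10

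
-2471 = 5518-7989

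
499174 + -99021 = 400153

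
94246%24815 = 19801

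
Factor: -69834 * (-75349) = 2^1 * 3^1 * 103^1 * 113^1 * 151^1 * 499^1 = 5261922066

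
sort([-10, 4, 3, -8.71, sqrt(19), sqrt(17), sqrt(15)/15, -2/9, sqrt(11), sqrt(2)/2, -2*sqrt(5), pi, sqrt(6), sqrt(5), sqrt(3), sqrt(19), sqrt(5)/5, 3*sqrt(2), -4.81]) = [-10, -8.71, -4.81, -2*sqrt(5), -2/9, sqrt(15)/15, sqrt(5)/5, sqrt(2)/2, sqrt(3), sqrt(5), sqrt(6), 3, pi, sqrt(11), 4, sqrt(17), 3*sqrt(2), sqrt(19), sqrt(19)]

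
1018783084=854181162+164601922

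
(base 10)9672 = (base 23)i6c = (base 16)25c8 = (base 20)143c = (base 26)e80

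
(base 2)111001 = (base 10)57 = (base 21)2f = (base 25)27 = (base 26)25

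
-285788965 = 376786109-662575074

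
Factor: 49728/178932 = 2^4 * 7^1 * 13^(-1) * 31^(-1) = 112/403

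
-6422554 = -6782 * 947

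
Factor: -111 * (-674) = 2^1 * 3^1 * 37^1 * 337^1 = 74814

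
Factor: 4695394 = 2^1*11^1*19^1*47^1*239^1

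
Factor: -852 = -1 * 2^2 * 3^1 * 71^1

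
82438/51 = 1616 + 22/51 ≈ 1616.43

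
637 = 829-192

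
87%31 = 25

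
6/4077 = 2/1359 ≈ 0.00147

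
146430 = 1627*90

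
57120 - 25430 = 31690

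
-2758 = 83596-86354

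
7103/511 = 13 + 460/511 ≈ 13.90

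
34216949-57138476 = -22921527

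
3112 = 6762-3650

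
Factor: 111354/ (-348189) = -1 * 2^1 * 67^1 * 419^ (-1) = -134/419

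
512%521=512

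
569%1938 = 569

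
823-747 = 76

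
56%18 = 2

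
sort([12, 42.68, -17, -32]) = [-32, -17, 12, 42.68]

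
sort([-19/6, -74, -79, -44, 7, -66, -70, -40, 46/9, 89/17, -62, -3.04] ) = [-79, -74, -70, -66, -62, -44, -40, -19/6, -3.04, 46/9, 89/17, 7] 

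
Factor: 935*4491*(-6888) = -1*2^3*3^3*5^1*7^1*11^1*17^1*41^1*499^1 = -28923297480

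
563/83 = 6 + 65/83 ≈ 6.78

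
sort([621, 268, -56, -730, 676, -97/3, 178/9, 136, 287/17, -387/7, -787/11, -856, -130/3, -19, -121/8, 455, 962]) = [-856, -730, -787/11, -56, -387/7, -130/3, -97/3, -19, -121/8, 287/17, 178/9, 136, 268, 455, 621, 676, 962]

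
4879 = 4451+428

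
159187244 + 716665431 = 875852675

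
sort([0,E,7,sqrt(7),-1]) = [-1,0,sqrt(7),E,7]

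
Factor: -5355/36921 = -1 * 3^1 * 5^1 * 7^1 * 17^1 * 31^ (-1) * 397^ (-1) = -1785/12307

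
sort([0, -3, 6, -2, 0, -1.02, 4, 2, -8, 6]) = [-8, -3, -2, -1.02, 0, 0, 2, 4, 6, 6]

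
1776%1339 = 437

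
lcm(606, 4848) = 4848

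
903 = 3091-2188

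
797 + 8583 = 9380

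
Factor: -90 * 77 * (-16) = 2^5 * 3^2 * 5^1 * 7^1 * 11^1 = 110880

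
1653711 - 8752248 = -7098537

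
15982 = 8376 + 7606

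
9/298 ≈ 0.0302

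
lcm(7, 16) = 112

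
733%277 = 179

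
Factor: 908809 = 11^1*82619^1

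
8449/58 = 145 + 39/58 ≈ 145.67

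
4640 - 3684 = 956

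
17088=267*64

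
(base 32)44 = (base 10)132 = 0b10000100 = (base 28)4k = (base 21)66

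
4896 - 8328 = -3432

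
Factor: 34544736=2^5 * 3^2 * 19^1 * 59^1 * 107^1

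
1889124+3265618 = 5154742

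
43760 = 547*80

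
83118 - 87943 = -4825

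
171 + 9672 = 9843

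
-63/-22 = 2 + 19/22 ≈ 2.86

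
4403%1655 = 1093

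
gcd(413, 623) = 7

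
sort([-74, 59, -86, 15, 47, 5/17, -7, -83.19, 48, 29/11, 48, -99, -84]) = [-99, -86, -84, -83.19, -74, -7, 5/17, 29/11, 15, 47, 48, 48, 59]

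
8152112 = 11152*731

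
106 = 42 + 64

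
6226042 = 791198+5434844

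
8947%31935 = 8947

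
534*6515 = 3479010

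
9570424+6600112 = 16170536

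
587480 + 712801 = 1300281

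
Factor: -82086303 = -1 * 3^1 * 13^1 * 131^1 * 16067^1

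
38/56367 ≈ 0.000674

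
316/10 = 158/5 = 31.60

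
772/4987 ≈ 0.155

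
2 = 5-3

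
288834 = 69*4186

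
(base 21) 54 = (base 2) 1101101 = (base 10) 109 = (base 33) 3a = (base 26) 45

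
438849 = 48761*9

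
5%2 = 1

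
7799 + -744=7055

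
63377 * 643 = 40751411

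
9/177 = 3/59 ≈ 0.0508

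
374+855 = 1229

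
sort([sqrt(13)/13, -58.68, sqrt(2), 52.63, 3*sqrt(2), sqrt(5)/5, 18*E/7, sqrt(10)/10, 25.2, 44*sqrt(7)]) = [-58.68, sqrt(13)/13, sqrt(10)/10, sqrt(5)/5, sqrt(2), 3*sqrt(2), 18*E/7, 25.2, 52.63, 44*sqrt(7)]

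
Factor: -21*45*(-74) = 2^1*3^3*5^1*7^1*37^1 = 69930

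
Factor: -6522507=-1 * 3^2 * 724723^1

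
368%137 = 94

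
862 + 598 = 1460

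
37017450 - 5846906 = 31170544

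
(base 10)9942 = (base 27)dh6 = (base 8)23326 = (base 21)11b9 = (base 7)40662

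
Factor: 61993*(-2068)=-1*2^2*11^1*47^2*1319^1=-128201524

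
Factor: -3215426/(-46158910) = 5^(-1)*7^(-1)*17^(-1)*79^(-1)*491^(-1)*1607713^1 = 1607713/23079455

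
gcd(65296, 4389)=77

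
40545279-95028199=-54482920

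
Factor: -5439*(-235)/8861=3^1*5^1*7^2*37^1*47^1*8861^(-1)=1278165/8861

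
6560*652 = 4277120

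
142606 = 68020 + 74586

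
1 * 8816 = 8816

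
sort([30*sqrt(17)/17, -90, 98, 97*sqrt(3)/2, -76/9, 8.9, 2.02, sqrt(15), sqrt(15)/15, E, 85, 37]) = [-90, -76/9, sqrt(15)/15, 2.02, E, sqrt(15), 30*sqrt(17)/17, 8.9, 37, 97*sqrt(3)/2, 85, 98]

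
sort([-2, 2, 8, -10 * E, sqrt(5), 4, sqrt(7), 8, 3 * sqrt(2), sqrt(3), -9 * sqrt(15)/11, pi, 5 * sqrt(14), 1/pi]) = [-10 * E, -9 * sqrt(15)/11, -2, 1/pi, sqrt(3), 2, sqrt(5), sqrt(7), pi, 4, 3 * sqrt(2), 8, 8, 5 * sqrt(14)]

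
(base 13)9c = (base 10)129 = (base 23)5e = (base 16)81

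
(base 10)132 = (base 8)204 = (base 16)84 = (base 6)340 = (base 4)2010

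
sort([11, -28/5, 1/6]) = [-28/5, 1/6, 11]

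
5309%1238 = 357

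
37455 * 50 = 1872750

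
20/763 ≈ 0.0262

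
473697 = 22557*21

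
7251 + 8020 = 15271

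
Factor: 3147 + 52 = 7^1*457^1 = 3199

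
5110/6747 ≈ 0.757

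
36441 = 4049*9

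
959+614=1573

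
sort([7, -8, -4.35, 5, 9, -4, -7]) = [-8, -7, -4.35, -4, 5, 7, 9]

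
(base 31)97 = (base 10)286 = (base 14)166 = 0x11e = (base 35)86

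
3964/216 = 18 + 19/54≈18.35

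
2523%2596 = 2523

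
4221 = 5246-1025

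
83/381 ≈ 0.218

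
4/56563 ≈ 0.0000707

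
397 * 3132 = 1243404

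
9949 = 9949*1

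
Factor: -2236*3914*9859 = -1*2^3*13^1*19^1*43^1*103^1*9859^1 = -86283049736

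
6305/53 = 118 + 51/53 ≈ 118.96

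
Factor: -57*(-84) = 2^2*3^2*7^1*19^1 = 4788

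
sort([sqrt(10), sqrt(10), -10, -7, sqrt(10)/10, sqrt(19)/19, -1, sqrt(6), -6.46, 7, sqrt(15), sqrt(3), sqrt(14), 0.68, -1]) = [-10, -7, -6.46, -1, -1, sqrt(19)/19, sqrt(10)/10, 0.68, sqrt(3), sqrt(6), sqrt(10), sqrt(10), sqrt(14), sqrt(15), 7]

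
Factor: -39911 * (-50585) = 5^1 * 67^1 * 107^1 * 151^1 * 373^1 = 2018897935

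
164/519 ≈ 0.316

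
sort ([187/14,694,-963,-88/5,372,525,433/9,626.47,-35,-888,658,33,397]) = [-963,-888,-35,-88/5,187/14,33,433/9,372,397,525,626.47,658,694]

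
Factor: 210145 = 5^1*13^1*53^1*61^1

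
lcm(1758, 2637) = 5274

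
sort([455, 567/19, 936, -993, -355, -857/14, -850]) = [-993, -850, -355, -857/14, 567/19, 455, 936]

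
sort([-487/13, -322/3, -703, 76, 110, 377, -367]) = [-703, -367, -322/3, -487/13, 76, 110, 377]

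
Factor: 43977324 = 2^2*3^1*19^1*192883^1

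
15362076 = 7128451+8233625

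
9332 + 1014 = 10346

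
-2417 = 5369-7786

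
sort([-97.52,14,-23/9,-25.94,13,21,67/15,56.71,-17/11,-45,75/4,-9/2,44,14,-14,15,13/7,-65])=[-97.52,-65,-45,-25.94,-14,-9/2,-23/9,-17/11,13/7,67/15,13,14,14,15,75/4,21,44,56.71]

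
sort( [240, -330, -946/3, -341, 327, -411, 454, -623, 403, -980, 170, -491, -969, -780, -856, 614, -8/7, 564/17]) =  [-980, -969, -856, -780, -623, -491, -411, -341, -330, -946/3, -8/7, 564/17, 170, 240, 327, 403, 454, 614]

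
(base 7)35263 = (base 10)9061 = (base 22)ifj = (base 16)2365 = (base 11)6898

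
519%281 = 238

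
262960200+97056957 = 360017157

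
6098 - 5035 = 1063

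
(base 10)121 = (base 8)171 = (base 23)56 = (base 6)321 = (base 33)3m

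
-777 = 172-949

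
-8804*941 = -8284564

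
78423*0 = 0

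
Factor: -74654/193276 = -1 * 2^(-1) * 163^1 * 211^(-1) = -163/422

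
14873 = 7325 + 7548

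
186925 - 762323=-575398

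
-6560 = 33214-39774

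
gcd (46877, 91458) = 1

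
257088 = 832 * 309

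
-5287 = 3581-8868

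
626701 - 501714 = 124987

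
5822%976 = 942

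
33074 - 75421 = -42347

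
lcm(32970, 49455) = 98910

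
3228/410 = 1614/205 ≈ 7.87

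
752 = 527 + 225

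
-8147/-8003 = 1 + 144/8003 ≈ 1.02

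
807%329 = 149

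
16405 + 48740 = 65145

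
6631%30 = 1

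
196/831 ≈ 0.236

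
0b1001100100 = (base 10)612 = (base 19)1d4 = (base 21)183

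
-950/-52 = 18 + 7/26 ≈ 18.27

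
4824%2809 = 2015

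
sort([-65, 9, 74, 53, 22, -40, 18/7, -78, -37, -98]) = [-98, -78, -65, -40, -37, 18/7, 9, 22, 53, 74]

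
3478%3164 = 314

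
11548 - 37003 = -25455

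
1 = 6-5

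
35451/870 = 11817/290 ≈ 40.75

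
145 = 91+54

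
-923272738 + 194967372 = -728305366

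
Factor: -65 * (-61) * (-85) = -1 * 5^2 * 13^1 * 17^1 * 61^1 = -337025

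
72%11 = 6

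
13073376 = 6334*2064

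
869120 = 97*8960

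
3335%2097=1238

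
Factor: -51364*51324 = -1*2^4*3^1*7^1*13^1*47^1*12841^1 = -2636205936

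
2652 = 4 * 663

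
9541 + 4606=14147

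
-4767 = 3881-8648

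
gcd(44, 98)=2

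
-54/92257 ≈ -0.000585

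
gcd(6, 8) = 2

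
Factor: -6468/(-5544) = 2^(-1) * 3^(-1) * 7^1 = 7/6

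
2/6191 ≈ 0.000323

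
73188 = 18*4066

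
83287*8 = 666296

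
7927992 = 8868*894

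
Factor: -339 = -1*3^1*113^1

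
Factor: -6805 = -1 * 5^1 * 1361^1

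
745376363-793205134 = -47828771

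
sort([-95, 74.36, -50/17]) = [-95, -50/17, 74.36]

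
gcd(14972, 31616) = 76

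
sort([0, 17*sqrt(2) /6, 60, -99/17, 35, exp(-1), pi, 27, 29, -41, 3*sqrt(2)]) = [-41, -99/17, 0, exp(-1), pi, 17*sqrt(2) /6, 3*sqrt(2), 27, 29, 35, 60]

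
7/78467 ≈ 0.0000892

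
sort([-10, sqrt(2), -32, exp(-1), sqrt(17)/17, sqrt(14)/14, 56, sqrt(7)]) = [-32, -10, sqrt(17)/17, sqrt(14)/14, exp(-1), sqrt(2), sqrt(7), 56]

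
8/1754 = 4/877 ≈ 0.00456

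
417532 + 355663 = 773195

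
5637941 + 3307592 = 8945533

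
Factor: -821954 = -1 * 2^1 * 7^1 * 58711^1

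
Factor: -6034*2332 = -1*2^3*7^1*11^1*53^1*431^1 = -14071288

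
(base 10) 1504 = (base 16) 5e0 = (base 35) 17y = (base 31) 1hg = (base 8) 2740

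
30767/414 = 74 + 131/414 ≈ 74.32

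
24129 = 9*2681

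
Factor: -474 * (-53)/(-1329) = -1 * 2^1 * 53^1 * 79^1 * 443^(-1) = -8374/443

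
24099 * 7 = 168693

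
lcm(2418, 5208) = 67704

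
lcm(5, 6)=30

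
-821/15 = -54 - 11/15 ≈ -54.73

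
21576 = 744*29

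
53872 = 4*13468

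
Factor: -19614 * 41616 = -1 * 2^5 * 3^3 * 7^1 * 17^2 * 467^1 = -816256224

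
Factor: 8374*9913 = 2^1*23^1*53^1*79^1*431^1 = 83011462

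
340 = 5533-5193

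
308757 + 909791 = 1218548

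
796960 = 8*99620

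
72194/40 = 36097/20 = 1804.85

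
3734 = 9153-5419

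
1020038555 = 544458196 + 475580359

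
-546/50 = -273/25 = -10.92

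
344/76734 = 172/38367 ≈ 0.00448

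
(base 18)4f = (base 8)127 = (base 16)57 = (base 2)1010111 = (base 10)87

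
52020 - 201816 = -149796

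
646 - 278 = 368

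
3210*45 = 144450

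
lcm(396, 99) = 396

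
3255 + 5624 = 8879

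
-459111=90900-550011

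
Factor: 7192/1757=2^3*7^(-1)*29^1*31^1*251^(-1)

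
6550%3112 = 326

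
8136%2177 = 1605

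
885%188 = 133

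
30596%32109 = 30596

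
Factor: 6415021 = 73^1*87877^1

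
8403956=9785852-1381896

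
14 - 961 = -947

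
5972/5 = 1194 + 2/5 = 1194.40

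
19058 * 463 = 8823854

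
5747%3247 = 2500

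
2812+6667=9479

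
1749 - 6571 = -4822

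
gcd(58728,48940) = 9788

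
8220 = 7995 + 225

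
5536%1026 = 406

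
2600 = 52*50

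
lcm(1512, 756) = 1512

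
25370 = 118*215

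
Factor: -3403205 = -1 * 5^1 * 13^1 * 41^1 * 1277^1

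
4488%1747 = 994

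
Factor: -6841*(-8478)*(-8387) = -1*2^1*3^3*157^1*6841^1*8387^1 = -486429209226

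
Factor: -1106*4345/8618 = -1*5^1*7^1*11^1*31^(-1)*79^2*139^(-1) = -2402785/4309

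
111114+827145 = 938259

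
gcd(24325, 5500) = 25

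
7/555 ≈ 0.0126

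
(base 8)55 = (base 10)45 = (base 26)1j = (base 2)101101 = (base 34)1b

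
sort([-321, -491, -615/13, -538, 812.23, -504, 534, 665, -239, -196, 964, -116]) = [-538, -504, -491, -321, -239, -196, -116, -615/13, 534, 665, 812.23, 964]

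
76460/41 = 1864 + 36/41 ≈ 1864.88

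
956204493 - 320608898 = 635595595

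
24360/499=48 + 408/499 ≈ 48.82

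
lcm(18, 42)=126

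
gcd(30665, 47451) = 1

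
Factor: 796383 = 3^2*7^1*12641^1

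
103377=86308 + 17069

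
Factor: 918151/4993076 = 2^(-2)*11^(-1)*13^1*37^(-1)*3067^(-1)*70627^1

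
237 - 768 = -531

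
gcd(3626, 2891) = 49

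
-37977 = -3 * 12659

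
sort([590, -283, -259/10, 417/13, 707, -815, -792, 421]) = [-815, -792, -283, -259/10, 417/13, 421, 590, 707]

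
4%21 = 4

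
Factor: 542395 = 5^1*7^1*15497^1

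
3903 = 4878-975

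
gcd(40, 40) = 40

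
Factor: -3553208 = -1*2^3*444151^1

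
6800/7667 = 400/451 ≈ 0.887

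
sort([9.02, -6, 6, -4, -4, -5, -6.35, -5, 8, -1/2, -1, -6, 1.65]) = [-6.35, -6, -6, -5, -5, -4, -4, -1, -1/2, 1.65, 6, 8, 9.02]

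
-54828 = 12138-66966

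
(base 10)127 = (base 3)11201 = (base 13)9a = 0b1111111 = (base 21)61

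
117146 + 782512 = 899658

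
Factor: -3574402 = -1*2^1*13^1*137477^1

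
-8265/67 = -123 - 24/67 ≈ -123.36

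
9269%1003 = 242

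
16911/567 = 29 + 52/63 ≈ 29.83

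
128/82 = 64/41 ≈ 1.56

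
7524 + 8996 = 16520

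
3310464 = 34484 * 96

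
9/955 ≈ 0.00942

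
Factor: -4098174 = -1*2^1*3^1*797^1*857^1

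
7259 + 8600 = 15859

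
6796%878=650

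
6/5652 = 1/942 ≈ 0.00106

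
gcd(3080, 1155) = 385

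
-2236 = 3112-5348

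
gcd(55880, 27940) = 27940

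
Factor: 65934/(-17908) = -1 * 2^(-1) * 3^4 * 11^(-1) = -81/22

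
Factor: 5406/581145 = 2^1 * 5^(-1) * 43^(-1) = 2/215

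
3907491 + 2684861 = 6592352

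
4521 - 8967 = -4446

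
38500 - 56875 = -18375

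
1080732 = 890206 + 190526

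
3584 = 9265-5681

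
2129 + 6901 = 9030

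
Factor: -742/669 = -1 * 2^1 * 3^(-1) * 7^1 * 53^1 * 223^(-1)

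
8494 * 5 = 42470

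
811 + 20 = 831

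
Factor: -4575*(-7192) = 2^3*3^1*5^2*29^1*31^1*61^1 = 32903400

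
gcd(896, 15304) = 8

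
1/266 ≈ 0.00376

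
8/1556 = 2/389 ≈ 0.00514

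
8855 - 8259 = 596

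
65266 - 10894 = 54372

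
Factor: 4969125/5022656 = 2^(-6)*3^2*5^3*7^1*631^1*78479^(-1)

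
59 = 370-311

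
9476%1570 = 56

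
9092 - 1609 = 7483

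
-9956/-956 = 10 + 99/239 ≈ 10.41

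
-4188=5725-9913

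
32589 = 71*459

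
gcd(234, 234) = 234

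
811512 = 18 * 45084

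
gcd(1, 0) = 1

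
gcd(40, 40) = 40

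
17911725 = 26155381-8243656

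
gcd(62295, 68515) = 5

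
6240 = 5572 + 668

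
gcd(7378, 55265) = 7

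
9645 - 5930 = 3715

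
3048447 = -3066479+6114926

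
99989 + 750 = 100739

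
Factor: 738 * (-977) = -1 * 2^1 * 3^2 * 41^1 * 977^1 = -721026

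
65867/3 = 21955 + 2/3 ≈ 21955.67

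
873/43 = 20 + 13/43 ≈ 20.30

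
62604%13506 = 8580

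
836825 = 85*9845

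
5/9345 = 1/1869 ≈ 0.000535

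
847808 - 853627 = -5819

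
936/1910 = 468/955 ≈ 0.490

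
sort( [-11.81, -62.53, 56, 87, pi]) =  [-62.53, -11.81, pi, 56, 87]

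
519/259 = 2 + 1/259 ≈ 2.00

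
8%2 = 0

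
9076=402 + 8674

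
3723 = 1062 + 2661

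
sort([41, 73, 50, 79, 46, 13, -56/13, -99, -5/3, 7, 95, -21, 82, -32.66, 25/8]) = [-99, -32.66, -21, -56/13, -5/3, 25/8, 7, 13, 41, 46, 50, 73, 79, 82, 95]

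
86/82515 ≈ 0.00104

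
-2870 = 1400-4270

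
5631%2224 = 1183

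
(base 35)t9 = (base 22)22c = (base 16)400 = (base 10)1024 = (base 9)1357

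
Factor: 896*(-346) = -1*2^8*7^1*173^1 = -310016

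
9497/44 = 215 + 37/44 ≈ 215.84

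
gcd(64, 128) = 64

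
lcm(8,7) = 56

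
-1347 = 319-1666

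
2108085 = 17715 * 119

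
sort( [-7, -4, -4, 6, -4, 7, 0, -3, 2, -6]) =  [-7, -6, -4, -4, -4, -3, 0, 2, 6, 7]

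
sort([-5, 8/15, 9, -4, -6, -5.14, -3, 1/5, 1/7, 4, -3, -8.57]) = [-8.57, -6, -5.14, -5, -4, -3, -3, 1/7, 1/5, 8/15, 4, 9]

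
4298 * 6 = 25788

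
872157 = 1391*627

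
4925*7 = 34475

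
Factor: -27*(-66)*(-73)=-1*2^1*3^4*11^1*73^1=-130086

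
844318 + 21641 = 865959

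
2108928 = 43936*48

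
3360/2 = 1680 = 1680.00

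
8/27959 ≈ 0.000286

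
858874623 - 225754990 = 633119633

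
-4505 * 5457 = -24583785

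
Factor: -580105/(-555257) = 5^1 * 181^1 * 641^1 * 555257^(-1)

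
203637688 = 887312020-683674332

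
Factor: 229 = 229^1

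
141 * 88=12408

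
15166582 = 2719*5578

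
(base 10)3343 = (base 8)6417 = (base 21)7c4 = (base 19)94i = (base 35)2pi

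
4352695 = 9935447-5582752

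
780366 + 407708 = 1188074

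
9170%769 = 711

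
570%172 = 54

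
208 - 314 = -106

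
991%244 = 15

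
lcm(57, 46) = 2622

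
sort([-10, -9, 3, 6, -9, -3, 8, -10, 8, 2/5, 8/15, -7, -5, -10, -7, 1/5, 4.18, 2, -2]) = [-10, -10, -10, -9, -9, -7, -7, -5, -3, -2, 1/5, 2/5, 8/15, 2, 3, 4.18, 6, 8, 8]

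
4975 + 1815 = 6790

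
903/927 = 301/309 ≈ 0.974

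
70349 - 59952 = 10397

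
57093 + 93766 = 150859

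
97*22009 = 2134873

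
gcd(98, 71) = 1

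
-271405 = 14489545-14760950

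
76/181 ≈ 0.420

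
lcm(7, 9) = 63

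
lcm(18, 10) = 90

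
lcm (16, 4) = 16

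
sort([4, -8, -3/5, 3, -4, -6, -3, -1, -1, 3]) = [-8, -6, -4, -3, -1, -1, -3/5, 3, 3, 4]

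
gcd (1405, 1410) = 5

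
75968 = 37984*2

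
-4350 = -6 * 725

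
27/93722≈0.000288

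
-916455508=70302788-986758296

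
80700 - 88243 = -7543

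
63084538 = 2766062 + 60318476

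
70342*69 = 4853598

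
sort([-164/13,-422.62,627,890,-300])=[-422.62,-300,-164/13,627,890]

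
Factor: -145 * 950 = -1 * 2^1 * 5^3 * 19^1 * 29^1 = -137750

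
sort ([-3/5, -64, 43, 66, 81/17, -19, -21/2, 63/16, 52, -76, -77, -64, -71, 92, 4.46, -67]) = [-77, -76, -71, -67, -64, -64, -19, -21/2, -3/5, 63/16, 4.46, 81/17, 43, 52, 66, 92]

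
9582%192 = 174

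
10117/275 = 36 + 217/275 ≈ 36.79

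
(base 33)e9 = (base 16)1d7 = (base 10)471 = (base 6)2103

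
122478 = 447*274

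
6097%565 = 447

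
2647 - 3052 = -405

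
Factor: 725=5^2 * 29^1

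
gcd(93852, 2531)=1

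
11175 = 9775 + 1400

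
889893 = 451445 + 438448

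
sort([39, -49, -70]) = [-70, -49, 39]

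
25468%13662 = 11806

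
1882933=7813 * 241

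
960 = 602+358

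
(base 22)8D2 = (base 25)6GA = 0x1040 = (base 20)A80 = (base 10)4160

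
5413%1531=820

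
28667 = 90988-62321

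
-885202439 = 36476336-921678775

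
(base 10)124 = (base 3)11121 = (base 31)40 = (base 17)75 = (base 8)174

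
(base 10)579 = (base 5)4304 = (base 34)h1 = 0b1001000011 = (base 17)201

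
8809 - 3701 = 5108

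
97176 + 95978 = 193154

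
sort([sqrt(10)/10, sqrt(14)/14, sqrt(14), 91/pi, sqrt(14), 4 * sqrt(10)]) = [sqrt(14)/14, sqrt(10)/10, sqrt(14), sqrt(14), 4 * sqrt(10), 91/pi]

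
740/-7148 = -185/1787 ≈ -0.104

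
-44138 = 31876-76014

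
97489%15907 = 2047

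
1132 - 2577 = -1445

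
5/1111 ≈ 0.00450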